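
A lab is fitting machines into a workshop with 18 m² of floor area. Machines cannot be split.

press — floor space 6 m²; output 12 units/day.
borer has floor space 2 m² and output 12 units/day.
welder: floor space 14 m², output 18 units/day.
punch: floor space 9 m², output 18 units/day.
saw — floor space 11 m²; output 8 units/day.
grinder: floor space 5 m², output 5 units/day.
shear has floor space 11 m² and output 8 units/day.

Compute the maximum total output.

This is a 0-1 knapsack instance.
press + borer + punch: floor space 6 + 2 + 9 = 17 ≤ 18, output 12 + 12 + 18 = 42.
borer + punch + grinder: floor space 2 + 9 + 5 = 16 ≤ 18, output 12 + 18 + 5 = 35.
borer + punch: floor space 2 + 9 = 11 ≤ 18, output 12 + 18 = 30.
Best is press, borer, and punch with total output 42.

42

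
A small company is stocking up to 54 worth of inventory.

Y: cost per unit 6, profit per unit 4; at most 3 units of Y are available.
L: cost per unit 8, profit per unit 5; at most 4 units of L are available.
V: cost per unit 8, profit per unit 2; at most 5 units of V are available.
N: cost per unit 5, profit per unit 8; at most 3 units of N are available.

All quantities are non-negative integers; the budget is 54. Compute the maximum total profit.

48

1×Y, 4×L, and 3×N: cost 53 ≤ 54, profit 1·4 + 4·5 + 3·8 = 48.
2×Y, 3×L, and 3×N: cost 51 ≤ 54, profit 2·4 + 3·5 + 3·8 = 47.
Best is 48.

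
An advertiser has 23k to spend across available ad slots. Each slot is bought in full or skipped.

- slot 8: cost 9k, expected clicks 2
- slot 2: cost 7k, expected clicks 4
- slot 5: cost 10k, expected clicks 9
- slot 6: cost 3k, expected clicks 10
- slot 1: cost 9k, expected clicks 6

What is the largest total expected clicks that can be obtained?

Allowing fractional choices, the relaxed optimum would be about 25.6, but ad slots are indivisible.
slot 2 + slot 5 + slot 6: cost 7 + 10 + 3 = 20 ≤ 23, expected clicks 4 + 9 + 10 = 23.
slot 8 + slot 5 + slot 6: cost 9 + 10 + 3 = 22 ≤ 23, expected clicks 2 + 9 + 10 = 21.
slot 5 + slot 6 + slot 1: cost 10 + 3 + 9 = 22 ≤ 23, expected clicks 9 + 10 + 6 = 25.
Best is slot 5, slot 6, and slot 1 with total expected clicks 25.

25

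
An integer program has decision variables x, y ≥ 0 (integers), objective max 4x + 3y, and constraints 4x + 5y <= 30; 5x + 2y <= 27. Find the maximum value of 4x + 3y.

23

Relaxing integrality, the LP optimum is 25.06 at (x,y) = (4.41, 2.47), which is not an integer point.
(x,y)=(5,1) is feasible, giving 23.
(x,y)=(4,2) is feasible, giving 22.
No feasible integer point exceeds 23.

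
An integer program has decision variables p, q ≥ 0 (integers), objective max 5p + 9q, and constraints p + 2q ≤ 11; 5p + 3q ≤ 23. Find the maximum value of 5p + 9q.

50

Relaxing integrality, the LP optimum is 50.43 at (p,q) = (1.86, 4.57), which is not an integer point.
(p,q)=(1,5): 1·1+2·5=11≤11, 5·1+3·5=20≤23, objective 50.
(p,q)=(2,4): 1·2+2·4=10≤11, 5·2+3·4=22≤23, objective 46.
(p,q)=(0,5): 1·0+2·5=10≤11, 5·0+3·5=15≤23, objective 45.
Maximum is 50 at (p,q)=(1,5).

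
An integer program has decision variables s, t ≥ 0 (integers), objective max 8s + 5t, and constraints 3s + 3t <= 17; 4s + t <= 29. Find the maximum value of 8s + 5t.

The continuous relaxation peaks at (5.67, 0) with value 45.33; rounding to a feasible lattice point costs some objective.
(s,t)=(5,0): 3·5+3·0=15≤17, 4·5+1·0=20≤29, objective 40.
(s,t)=(4,1): 3·4+3·1=15≤17, 4·4+1·1=17≤29, objective 37.
(s,t)=(4,0): 3·4+3·0=12≤17, 4·4+1·0=16≤29, objective 32.
No feasible integer point exceeds 40.

40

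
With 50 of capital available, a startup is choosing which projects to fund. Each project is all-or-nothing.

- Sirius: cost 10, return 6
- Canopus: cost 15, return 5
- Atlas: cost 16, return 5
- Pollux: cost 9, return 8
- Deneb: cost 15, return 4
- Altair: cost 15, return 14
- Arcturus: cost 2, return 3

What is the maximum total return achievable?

Treat it as a binary knapsack problem.
Take Sirius, Canopus, Pollux, and Altair: cost 10 + 15 + 9 + 15 = 49 ≤ 50, return 6 + 5 + 8 + 14 = 33.
No feasible combination exceeds this.

33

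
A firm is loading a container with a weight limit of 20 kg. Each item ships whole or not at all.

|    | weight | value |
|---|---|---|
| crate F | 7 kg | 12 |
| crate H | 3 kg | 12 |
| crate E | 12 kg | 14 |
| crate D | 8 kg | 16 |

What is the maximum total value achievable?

40

Take crate F, crate H, and crate D: weight 7 + 3 + 8 = 18 ≤ 20, value 12 + 12 + 16 = 40.
No other feasible combination does better.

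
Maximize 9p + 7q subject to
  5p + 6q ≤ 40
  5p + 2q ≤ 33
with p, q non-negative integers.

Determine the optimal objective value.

61

(p,q)=(6,1) is feasible, giving 61.
(p,q)=(5,2) is feasible, giving 59.
No feasible integer point exceeds 61.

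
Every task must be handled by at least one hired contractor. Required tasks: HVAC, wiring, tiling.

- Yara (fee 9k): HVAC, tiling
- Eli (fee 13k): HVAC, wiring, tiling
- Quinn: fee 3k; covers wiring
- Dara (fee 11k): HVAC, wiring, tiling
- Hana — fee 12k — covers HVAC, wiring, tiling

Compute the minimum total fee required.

The greedy cost-per-new-task heuristic would pick Quinn and Yara for 12, but a cheaper cover exists.
Dara alone covers HVAC, wiring, tiling — every task.
Total fee: 11.
No cover costs less than 11.

11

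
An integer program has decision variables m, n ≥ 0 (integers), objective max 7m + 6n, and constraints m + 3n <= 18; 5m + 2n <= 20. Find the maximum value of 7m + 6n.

(m,n)=(2,5) is feasible, giving 44.
(m,n)=(2,4) is feasible, giving 38.
(m,n)=(1,5) is feasible, giving 37.
No feasible integer point exceeds 44.

44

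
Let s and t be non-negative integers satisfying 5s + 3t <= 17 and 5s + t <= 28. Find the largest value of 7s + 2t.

(s,t)=(3,0): 5·3+3·0=15≤17, 5·3+1·0=15≤28, objective 21.
(s,t)=(2,1): 5·2+3·1=13≤17, 5·2+1·1=11≤28, objective 16.
(s,t)=(2,0): 5·2+3·0=10≤17, 5·2+1·0=10≤28, objective 14.
No feasible integer point exceeds 21.

21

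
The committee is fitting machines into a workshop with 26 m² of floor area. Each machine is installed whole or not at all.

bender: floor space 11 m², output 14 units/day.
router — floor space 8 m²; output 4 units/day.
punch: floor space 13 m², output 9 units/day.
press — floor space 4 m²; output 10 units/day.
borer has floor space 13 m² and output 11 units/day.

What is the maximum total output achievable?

router + press + borer: floor space 8 + 4 + 13 = 25 ≤ 26, output 4 + 10 + 11 = 25.
bender + router + press: floor space 11 + 8 + 4 = 23 ≤ 26, output 14 + 4 + 10 = 28.
bender + borer: floor space 11 + 13 = 24 ≤ 26, output 14 + 11 = 25.
Best is bender, router, and press with total output 28.

28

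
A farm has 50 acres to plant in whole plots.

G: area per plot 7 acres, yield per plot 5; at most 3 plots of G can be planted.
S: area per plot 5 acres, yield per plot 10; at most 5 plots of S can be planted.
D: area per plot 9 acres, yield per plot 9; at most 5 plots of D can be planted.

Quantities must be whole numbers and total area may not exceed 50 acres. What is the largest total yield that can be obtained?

S has the best ratio (10/5); taking only S gives at most 5×10 = 50 (stopped by the supply cap of 5).
Mixing does better — 1×G, 5×S, and 2×D: area 50 ≤ 50, yield 1·5 + 5·10 + 2·9 = 73.

73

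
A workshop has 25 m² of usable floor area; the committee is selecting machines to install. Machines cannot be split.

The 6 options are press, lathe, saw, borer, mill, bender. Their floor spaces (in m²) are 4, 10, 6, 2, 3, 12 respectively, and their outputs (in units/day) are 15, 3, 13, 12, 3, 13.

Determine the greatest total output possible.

Allowing fractional choices, the relaxed optimum would be about 54.0, but machines are indivisible.
press + lathe + saw + borer + mill: floor space 4 + 10 + 6 + 2 + 3 = 25 ≤ 25, output 15 + 3 + 13 + 12 + 3 = 46.
press + saw + borer + bender: floor space 4 + 6 + 2 + 12 = 24 ≤ 25, output 15 + 13 + 12 + 13 = 53.
Best is press, saw, borer, and bender with total output 53.

53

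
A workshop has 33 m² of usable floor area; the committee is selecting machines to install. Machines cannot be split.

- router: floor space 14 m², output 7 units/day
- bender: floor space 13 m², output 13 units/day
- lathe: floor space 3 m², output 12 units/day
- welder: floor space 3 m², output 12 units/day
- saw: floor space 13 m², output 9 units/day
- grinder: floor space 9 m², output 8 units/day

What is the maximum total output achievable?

46

This is a 0-1 knapsack instance.
Allowing fractional choices, the relaxed optimum would be about 48.5, but machines are indivisible.
bender + lathe + welder + grinder: floor space 13 + 3 + 3 + 9 = 28 ≤ 33, output 13 + 12 + 12 + 8 = 45.
bender + lathe + welder + saw: floor space 13 + 3 + 3 + 13 = 32 ≤ 33, output 13 + 12 + 12 + 9 = 46.
router + bender + lathe + welder: floor space 14 + 13 + 3 + 3 = 33 ≤ 33, output 7 + 13 + 12 + 12 = 44.
Best is bender, lathe, welder, and saw with total output 46.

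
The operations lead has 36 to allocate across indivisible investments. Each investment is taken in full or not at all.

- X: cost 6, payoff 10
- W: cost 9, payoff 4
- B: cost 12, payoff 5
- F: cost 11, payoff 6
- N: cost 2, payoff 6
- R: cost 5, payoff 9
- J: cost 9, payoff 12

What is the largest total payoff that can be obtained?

43

Allowing fractional choices, the relaxed optimum would be about 44.3, but investments are indivisible.
X + W + N + R + J: cost 6 + 9 + 2 + 5 + 9 = 31 ≤ 36, payoff 10 + 4 + 6 + 9 + 12 = 41.
X + F + N + R + J: cost 6 + 11 + 2 + 5 + 9 = 33 ≤ 36, payoff 10 + 6 + 6 + 9 + 12 = 43.
X + B + N + R + J: cost 6 + 12 + 2 + 5 + 9 = 34 ≤ 36, payoff 10 + 5 + 6 + 9 + 12 = 42.
Best is X, F, N, R, and J with total payoff 43.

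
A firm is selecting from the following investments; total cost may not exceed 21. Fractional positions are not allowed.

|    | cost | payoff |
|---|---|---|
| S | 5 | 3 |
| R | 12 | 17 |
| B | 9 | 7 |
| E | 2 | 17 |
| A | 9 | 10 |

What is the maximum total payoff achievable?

This is an integer program with binary decision variables.
Allowing fractional choices, the relaxed optimum would be about 41.8, but investments are indivisible.
R + E: cost 12 + 2 = 14 ≤ 21, payoff 17 + 17 = 34.
S + R + E: cost 5 + 12 + 2 = 19 ≤ 21, payoff 3 + 17 + 17 = 37.
B + E + A: cost 9 + 2 + 9 = 20 ≤ 21, payoff 7 + 17 + 10 = 34.
Best is S, R, and E with total payoff 37.

37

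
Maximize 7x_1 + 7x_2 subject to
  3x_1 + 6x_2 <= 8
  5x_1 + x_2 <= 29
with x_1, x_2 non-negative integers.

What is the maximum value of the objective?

Relaxing integrality, the LP optimum is 18.67 at (x_1,x_2) = (2.67, 0), which is not an integer point.
(x_1,x_2)=(2,0) is feasible, giving 14.
(x_1,x_2)=(1,0) is feasible, giving 7.
The best lattice point is (2,0), giving 14.

14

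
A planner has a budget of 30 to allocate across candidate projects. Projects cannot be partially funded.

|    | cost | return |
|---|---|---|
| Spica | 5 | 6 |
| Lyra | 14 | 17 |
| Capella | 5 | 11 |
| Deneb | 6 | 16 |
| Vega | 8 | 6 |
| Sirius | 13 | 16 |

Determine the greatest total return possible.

This is a 0-1 knapsack instance.
Spica + Capella + Deneb + Sirius: cost 5 + 5 + 6 + 13 = 29 ≤ 30, return 6 + 11 + 16 + 16 = 49.
Lyra + Capella + Deneb: cost 14 + 5 + 6 = 25 ≤ 30, return 17 + 11 + 16 = 44.
Spica + Lyra + Capella + Deneb: cost 5 + 14 + 5 + 6 = 30 ≤ 30, return 6 + 17 + 11 + 16 = 50.
Best is Spica, Lyra, Capella, and Deneb with total return 50.

50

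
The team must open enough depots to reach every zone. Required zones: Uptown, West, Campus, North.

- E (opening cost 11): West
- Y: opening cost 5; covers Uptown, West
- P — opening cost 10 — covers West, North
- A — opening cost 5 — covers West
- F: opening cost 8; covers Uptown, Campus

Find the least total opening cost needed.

18

Choose P and F: together they cover Uptown, West, Campus, North — every zone.
Total opening cost: 10 + 8 = 18.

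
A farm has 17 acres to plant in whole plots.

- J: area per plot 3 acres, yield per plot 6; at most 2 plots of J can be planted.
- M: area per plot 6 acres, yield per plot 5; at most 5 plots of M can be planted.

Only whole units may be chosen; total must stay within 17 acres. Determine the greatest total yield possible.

1×J and 2×M: area 15 ≤ 17, yield 1·6 + 2·5 = 16.
2×J and 1×M: area 12 ≤ 17, yield 2·6 + 1·5 = 17.
Best is 17.

17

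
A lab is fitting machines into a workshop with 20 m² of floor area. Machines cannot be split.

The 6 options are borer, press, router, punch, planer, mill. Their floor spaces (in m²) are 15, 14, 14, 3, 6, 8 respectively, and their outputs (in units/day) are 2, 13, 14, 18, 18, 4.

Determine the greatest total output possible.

Allowing fractional choices, the relaxed optimum would be about 47.0, but machines are indivisible.
punch + planer: floor space 3 + 6 = 9 ≤ 20, output 18 + 18 = 36.
punch + planer + mill: floor space 3 + 6 + 8 = 17 ≤ 20, output 18 + 18 + 4 = 40.
Best is punch, planer, and mill with total output 40.

40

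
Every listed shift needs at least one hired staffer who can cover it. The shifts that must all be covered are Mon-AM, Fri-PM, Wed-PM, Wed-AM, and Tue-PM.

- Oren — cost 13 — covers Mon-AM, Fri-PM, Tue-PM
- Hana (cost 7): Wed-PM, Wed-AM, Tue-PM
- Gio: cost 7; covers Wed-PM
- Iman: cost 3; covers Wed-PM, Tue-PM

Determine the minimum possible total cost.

The greedy cost-per-new-shift heuristic would pick Iman, Oren, and Hana for 23, but a cheaper cover exists.
Choose Oren and Hana: together they cover Mon-AM, Fri-PM, Wed-PM, Wed-AM, Tue-PM — every shift.
Total cost: 13 + 7 = 20.
No cover costs less than 20.

20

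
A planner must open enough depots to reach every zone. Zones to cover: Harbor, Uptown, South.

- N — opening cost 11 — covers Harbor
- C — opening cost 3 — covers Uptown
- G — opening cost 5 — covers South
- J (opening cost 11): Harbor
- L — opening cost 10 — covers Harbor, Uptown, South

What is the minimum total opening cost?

10

This is a weighted set-cover instance.
The greedy cost-per-new-zone heuristic would pick C, G, and L for 18, but a cheaper cover exists.
L alone covers Harbor, Uptown, South — every zone.
Total opening cost: 10.
No cover costs less than 10.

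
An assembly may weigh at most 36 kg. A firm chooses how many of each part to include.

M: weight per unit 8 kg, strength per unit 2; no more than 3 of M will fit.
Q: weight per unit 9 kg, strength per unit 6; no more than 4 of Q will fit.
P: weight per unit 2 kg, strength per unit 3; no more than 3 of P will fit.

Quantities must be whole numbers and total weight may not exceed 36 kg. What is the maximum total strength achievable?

P has the best ratio (3/2); taking only P gives at most 3×3 = 9 (stopped by the supply cap of 3).
Mixing does better — 3×Q and 3×P: weight 33 ≤ 36, strength 3·6 + 3·3 = 27.

27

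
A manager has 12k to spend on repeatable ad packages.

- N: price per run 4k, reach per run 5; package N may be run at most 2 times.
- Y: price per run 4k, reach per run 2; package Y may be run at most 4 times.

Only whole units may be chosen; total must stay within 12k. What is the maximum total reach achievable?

12

This is a bounded integer knapsack.
Take 2×N and 1×Y: price 12 ≤ 12, reach 2·5 + 1·2 = 12.
N has the best ratio (5/4) and is taken to its limit of 2; remaining capacity is filled optimally with the others.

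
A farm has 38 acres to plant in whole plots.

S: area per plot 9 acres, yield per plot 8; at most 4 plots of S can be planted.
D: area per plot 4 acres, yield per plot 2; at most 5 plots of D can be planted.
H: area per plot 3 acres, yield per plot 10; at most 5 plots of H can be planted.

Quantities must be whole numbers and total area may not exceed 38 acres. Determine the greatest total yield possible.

68

2×S and 5×H: area 33 ≤ 38, yield 2·8 + 5·10 = 66.
2×S, 1×D, and 5×H: area 37 ≤ 38, yield 2·8 + 1·2 + 5·10 = 68.
Best is 68.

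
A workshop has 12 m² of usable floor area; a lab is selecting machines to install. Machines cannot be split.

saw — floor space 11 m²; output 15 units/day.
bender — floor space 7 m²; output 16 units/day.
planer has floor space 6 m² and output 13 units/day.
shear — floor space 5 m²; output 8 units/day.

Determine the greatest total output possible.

Allowing fractional choices, the relaxed optimum would be about 26.8, but machines are indivisible.
planer + shear: floor space 6 + 5 = 11 ≤ 12, output 13 + 8 = 21.
bender + shear: floor space 7 + 5 = 12 ≤ 12, output 16 + 8 = 24.
bender: floor space 7 ≤ 12, output 16.
Best is bender and shear with total output 24.

24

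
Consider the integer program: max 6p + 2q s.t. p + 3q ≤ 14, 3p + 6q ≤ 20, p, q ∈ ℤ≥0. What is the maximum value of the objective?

36

(p,q)=(6,0): 1·6+3·0=6≤14, 3·6+6·0=18≤20, objective 36.
(p,q)=(5,0): 1·5+3·0=5≤14, 3·5+6·0=15≤20, objective 30.
Maximum is 36 at (p,q)=(6,0).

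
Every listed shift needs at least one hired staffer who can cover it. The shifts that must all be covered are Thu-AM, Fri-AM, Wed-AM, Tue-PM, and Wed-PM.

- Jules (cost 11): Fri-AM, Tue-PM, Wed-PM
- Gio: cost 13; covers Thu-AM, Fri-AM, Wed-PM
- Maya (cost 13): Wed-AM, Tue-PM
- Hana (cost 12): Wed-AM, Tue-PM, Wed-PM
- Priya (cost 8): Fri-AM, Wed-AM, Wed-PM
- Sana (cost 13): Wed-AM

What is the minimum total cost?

The greedy cost-per-new-shift heuristic would pick Priya, Jules, and Gio for 32, but a cheaper cover exists.
Choose Gio and Hana: together they cover Thu-AM, Fri-AM, Wed-AM, Tue-PM, Wed-PM — every shift.
Total cost: 13 + 12 = 25.
No cover costs less than 25.

25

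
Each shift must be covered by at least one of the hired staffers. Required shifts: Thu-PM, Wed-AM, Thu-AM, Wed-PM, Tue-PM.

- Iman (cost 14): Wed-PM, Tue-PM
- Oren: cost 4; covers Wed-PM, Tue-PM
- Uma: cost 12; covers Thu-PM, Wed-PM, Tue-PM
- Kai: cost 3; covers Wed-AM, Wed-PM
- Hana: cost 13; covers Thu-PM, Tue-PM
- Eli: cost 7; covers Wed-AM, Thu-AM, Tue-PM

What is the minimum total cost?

The greedy cost-per-new-shift heuristic would pick Kai, Eli, and Uma for 22, but a cheaper cover exists.
Choose Uma and Eli: together they cover Thu-PM, Wed-AM, Thu-AM, Wed-PM, Tue-PM — every shift.
Total cost: 12 + 7 = 19.
No cover costs less than 19.

19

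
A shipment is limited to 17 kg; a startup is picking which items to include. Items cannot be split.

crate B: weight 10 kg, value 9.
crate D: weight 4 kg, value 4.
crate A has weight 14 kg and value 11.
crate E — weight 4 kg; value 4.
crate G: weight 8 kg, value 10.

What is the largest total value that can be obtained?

18

This is a 0-1 knapsack instance.
crate D + crate G: weight 4 + 8 = 12 ≤ 17, value 4 + 10 = 14.
crate E + crate G: weight 4 + 8 = 12 ≤ 17, value 4 + 10 = 14.
crate D + crate E + crate G: weight 4 + 4 + 8 = 16 ≤ 17, value 4 + 4 + 10 = 18.
Best is crate D, crate E, and crate G with total value 18.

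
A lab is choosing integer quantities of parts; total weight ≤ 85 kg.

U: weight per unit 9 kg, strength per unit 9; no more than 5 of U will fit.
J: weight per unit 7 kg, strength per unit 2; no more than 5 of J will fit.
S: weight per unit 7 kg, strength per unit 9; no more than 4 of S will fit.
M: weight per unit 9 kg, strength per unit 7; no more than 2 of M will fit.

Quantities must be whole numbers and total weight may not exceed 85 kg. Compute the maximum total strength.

S has the best ratio (9/7); taking only S gives at most 4×9 = 36 (stopped by the supply cap of 4).
Mixing does better — 5×U, 4×S, and 1×M: weight 82 ≤ 85, strength 5·9 + 4·9 + 1·7 = 88.

88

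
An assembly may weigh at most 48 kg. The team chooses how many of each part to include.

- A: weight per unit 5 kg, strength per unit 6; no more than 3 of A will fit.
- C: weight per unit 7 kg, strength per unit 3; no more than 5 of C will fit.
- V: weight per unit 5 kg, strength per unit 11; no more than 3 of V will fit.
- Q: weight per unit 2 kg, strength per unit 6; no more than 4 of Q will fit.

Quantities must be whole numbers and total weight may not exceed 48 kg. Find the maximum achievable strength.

78

This is a bounded integer knapsack.
Take 3×A, 1×C, 3×V, and 4×Q: weight 45 ≤ 48, strength 3·6 + 1·3 + 3·11 + 4·6 = 78.
Q has the best ratio (6/2) and is taken to its limit of 4; remaining capacity is filled optimally with the others.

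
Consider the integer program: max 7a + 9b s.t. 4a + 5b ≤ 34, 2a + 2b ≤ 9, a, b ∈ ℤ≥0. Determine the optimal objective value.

36

(a,b)=(0,4): 4·0+5·4=20≤34, 2·0+2·4=8≤9, objective 36.
(a,b)=(1,3): 4·1+5·3=19≤34, 2·1+2·3=8≤9, objective 34.
Maximum is 36 at (a,b)=(0,4).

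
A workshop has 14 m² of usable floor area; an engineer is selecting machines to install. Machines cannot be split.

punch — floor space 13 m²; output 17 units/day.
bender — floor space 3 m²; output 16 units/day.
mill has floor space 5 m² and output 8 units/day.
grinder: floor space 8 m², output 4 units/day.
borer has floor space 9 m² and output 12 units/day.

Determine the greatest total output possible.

bender + borer: floor space 3 + 9 = 12 ≤ 14, output 16 + 12 = 28.
bender + mill: floor space 3 + 5 = 8 ≤ 14, output 16 + 8 = 24.
bender + grinder: floor space 3 + 8 = 11 ≤ 14, output 16 + 4 = 20.
Best is bender and borer with total output 28.

28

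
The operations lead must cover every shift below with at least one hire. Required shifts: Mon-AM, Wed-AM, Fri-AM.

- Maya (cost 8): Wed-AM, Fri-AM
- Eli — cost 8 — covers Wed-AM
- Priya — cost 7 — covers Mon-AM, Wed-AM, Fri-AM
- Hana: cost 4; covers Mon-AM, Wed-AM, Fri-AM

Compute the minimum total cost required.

4

Hana alone covers Mon-AM, Wed-AM, Fri-AM — every shift.
Total cost: 4.
No cover costs less than 4.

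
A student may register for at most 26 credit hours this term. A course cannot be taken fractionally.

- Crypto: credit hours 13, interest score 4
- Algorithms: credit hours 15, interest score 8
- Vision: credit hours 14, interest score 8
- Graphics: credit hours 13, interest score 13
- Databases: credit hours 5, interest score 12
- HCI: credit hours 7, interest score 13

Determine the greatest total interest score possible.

38

Allowing fractional choices, the relaxed optimum would be about 38.6, but courses are indivisible.
Crypto + Databases + HCI: credit hours 13 + 5 + 7 = 25 ≤ 26, interest score 4 + 12 + 13 = 29.
Vision + Databases + HCI: credit hours 14 + 5 + 7 = 26 ≤ 26, interest score 8 + 12 + 13 = 33.
Graphics + Databases + HCI: credit hours 13 + 5 + 7 = 25 ≤ 26, interest score 13 + 12 + 13 = 38.
Best is Graphics, Databases, and HCI with total interest score 38.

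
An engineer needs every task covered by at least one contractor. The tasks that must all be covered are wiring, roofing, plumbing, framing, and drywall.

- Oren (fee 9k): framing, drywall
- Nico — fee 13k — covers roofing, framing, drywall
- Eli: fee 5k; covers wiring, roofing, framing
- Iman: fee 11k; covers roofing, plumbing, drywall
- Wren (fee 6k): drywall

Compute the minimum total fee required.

16

Choose Eli and Iman: together they cover wiring, roofing, plumbing, framing, drywall — every task.
Total fee: 5 + 11 = 16.
No cover costs less than 16.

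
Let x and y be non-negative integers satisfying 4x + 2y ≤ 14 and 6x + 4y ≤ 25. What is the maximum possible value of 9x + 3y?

Relaxing integrality, the LP optimum is 31.50 at (x,y) = (3.5, 0), which is not an integer point.
(x,y)=(3,1): 4·3+2·1=14≤14, 6·3+4·1=22≤25, objective 30.
(x,y)=(3,0): 4·3+2·0=12≤14, 6·3+4·0=18≤25, objective 27.
No feasible integer point exceeds 30.

30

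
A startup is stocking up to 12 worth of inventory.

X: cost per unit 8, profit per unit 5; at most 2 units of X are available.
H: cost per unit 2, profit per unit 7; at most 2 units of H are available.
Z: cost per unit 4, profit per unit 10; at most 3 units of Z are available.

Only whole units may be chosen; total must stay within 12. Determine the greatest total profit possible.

H has the best ratio (7/2); taking only H gives at most 2×7 = 14 (stopped by the supply cap of 2).
Mixing does better — 2×H and 2×Z: cost 12 ≤ 12, profit 2·7 + 2·10 = 34.

34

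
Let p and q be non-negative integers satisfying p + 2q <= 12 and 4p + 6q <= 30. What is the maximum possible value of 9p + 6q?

63

Relaxing integrality, the LP optimum is 67.50 at (p,q) = (7.5, 0), which is not an integer point.
(p,q)=(7,0) is feasible, giving 63.
(p,q)=(6,1) is feasible, giving 60.
(p,q)=(6,0) is feasible, giving 54.
The best lattice point is (7,0), giving 63.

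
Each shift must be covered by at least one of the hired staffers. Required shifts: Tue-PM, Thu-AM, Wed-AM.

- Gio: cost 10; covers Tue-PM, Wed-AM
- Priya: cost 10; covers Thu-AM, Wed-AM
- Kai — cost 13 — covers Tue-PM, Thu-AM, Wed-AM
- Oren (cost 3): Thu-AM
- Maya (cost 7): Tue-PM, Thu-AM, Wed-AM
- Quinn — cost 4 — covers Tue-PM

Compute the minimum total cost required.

7

Maya alone covers Tue-PM, Thu-AM, Wed-AM — every shift.
Total cost: 7.
No cover costs less than 7.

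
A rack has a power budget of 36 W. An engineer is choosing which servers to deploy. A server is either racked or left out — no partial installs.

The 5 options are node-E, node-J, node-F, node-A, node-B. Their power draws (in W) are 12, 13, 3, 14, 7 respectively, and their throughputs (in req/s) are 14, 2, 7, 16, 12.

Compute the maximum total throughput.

49

node-E + node-F + node-A + node-B: power draw 12 + 3 + 14 + 7 = 36 ≤ 36, throughput 14 + 7 + 16 + 12 = 49.
node-E + node-A + node-B: power draw 12 + 14 + 7 = 33 ≤ 36, throughput 14 + 16 + 12 = 42.
node-E + node-F + node-A: power draw 12 + 3 + 14 = 29 ≤ 36, throughput 14 + 7 + 16 = 37.
Best is node-E, node-F, node-A, and node-B with total throughput 49.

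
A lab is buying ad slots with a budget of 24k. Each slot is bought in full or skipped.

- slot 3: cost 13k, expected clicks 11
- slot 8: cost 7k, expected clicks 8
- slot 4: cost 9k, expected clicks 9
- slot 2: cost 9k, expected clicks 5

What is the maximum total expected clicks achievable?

Allowing fractional choices, the relaxed optimum would be about 23.8, but ad slots are indivisible.
slot 3 + slot 4: cost 13 + 9 = 22 ≤ 24, expected clicks 11 + 9 = 20.
slot 3 + slot 8: cost 13 + 7 = 20 ≤ 24, expected clicks 11 + 8 = 19.
slot 8 + slot 4: cost 7 + 9 = 16 ≤ 24, expected clicks 8 + 9 = 17.
Best is slot 3 and slot 4 with total expected clicks 20.

20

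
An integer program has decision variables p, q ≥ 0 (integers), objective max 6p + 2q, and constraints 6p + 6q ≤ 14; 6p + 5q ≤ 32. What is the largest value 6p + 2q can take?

(p,q)=(2,0): 6·2+6·0=12≤14, 6·2+5·0=12≤32, objective 12.
(p,q)=(1,1): 6·1+6·1=12≤14, 6·1+5·1=11≤32, objective 8.
The best lattice point is (2,0), giving 12.

12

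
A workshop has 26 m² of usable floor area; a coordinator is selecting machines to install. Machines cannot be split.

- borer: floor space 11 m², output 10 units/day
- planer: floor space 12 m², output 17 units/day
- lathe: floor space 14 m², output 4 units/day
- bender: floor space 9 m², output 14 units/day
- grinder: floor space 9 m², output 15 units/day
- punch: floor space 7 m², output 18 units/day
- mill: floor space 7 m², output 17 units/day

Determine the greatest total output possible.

52

Allowing fractional choices, the relaxed optimum would be about 54.7, but machines are indivisible.
grinder + punch + mill: floor space 9 + 7 + 7 = 23 ≤ 26, output 15 + 18 + 17 = 50.
planer + punch + mill: floor space 12 + 7 + 7 = 26 ≤ 26, output 17 + 18 + 17 = 52.
Best is planer, punch, and mill with total output 52.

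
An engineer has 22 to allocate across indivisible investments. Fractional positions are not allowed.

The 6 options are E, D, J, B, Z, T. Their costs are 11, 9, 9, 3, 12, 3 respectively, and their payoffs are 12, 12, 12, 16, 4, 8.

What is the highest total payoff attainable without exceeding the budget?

40

Allowing fractional choices, the relaxed optimum would be about 45.3, but investments are indivisible.
D + B + T: cost 9 + 3 + 3 = 15 ≤ 22, payoff 12 + 16 + 8 = 36.
D + J + B: cost 9 + 9 + 3 = 21 ≤ 22, payoff 12 + 12 + 16 = 40.
Best is D, J, and B with total payoff 40.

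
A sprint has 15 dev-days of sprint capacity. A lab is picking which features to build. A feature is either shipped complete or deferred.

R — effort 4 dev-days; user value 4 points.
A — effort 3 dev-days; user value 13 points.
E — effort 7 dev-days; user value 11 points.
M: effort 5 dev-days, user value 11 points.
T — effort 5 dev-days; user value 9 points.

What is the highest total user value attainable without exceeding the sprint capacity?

This is an integer program with binary decision variables.
Take A, E, and M: effort 3 + 7 + 5 = 15 ≤ 15, user value 13 + 11 + 11 = 35.
No other feasible combination does better.

35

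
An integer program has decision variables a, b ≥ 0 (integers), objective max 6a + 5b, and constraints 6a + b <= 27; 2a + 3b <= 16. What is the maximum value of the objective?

34

The continuous relaxation peaks at (4.06, 2.62) with value 37.50; rounding to a feasible lattice point costs some objective.
(a,b)=(4,2): 6·4+1·2=26≤27, 2·4+3·2=14≤16, objective 34.
(a,b)=(3,3): 6·3+1·3=21≤27, 2·3+3·3=15≤16, objective 33.
No feasible integer point exceeds 34.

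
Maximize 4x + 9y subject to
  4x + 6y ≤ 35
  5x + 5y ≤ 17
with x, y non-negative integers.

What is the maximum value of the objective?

(x,y)=(0,3): 4·0+6·3=18≤35, 5·0+5·3=15≤17, objective 27.
(x,y)=(1,2): 4·1+6·2=16≤35, 5·1+5·2=15≤17, objective 22.
(x,y)=(0,2): 4·0+6·2=12≤35, 5·0+5·2=10≤17, objective 18.
The best lattice point is (0,3), giving 27.

27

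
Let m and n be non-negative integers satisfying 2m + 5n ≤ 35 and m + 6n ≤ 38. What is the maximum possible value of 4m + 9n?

69

Relaxing integrality, the LP optimum is 70.00 at (m,n) = (17.5, 0), which is not an integer point.
(m,n)=(15,1): 2·15+5·1=35≤35, 1·15+6·1=21≤38, objective 69.
(m,n)=(17,0): 2·17+5·0=34≤35, 1·17+6·0=17≤38, objective 68.
(m,n)=(14,1): 2·14+5·1=33≤35, 1·14+6·1=20≤38, objective 65.
The best lattice point is (15,1), giving 69.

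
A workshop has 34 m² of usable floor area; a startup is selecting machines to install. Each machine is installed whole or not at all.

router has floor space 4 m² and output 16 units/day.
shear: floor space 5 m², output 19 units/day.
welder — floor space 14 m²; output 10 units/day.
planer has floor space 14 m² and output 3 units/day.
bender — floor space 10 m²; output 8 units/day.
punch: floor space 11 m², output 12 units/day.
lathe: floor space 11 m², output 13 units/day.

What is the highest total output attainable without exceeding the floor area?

Treat it as a binary knapsack problem.
Take router, shear, punch, and lathe: floor space 4 + 5 + 11 + 11 = 31 ≤ 34, output 16 + 19 + 12 + 13 = 60.
No other feasible combination does better.

60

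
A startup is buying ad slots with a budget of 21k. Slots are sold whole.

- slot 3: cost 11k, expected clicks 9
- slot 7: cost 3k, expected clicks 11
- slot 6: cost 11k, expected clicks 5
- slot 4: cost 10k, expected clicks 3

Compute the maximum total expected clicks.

20

slot 3 + slot 7: cost 11 + 3 = 14 ≤ 21, expected clicks 9 + 11 = 20.
slot 7 + slot 6: cost 3 + 11 = 14 ≤ 21, expected clicks 11 + 5 = 16.
Best is slot 3 and slot 7 with total expected clicks 20.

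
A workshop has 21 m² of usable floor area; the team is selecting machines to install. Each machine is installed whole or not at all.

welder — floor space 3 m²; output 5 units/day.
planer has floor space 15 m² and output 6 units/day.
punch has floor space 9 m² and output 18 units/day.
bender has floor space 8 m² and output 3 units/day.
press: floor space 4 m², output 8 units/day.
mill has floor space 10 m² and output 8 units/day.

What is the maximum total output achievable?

Allowing fractional choices, the relaxed optimum would be about 35.0, but machines are indivisible.
welder + punch + press: floor space 3 + 9 + 4 = 16 ≤ 21, output 5 + 18 + 8 = 31.
punch + bender + press: floor space 9 + 8 + 4 = 21 ≤ 21, output 18 + 3 + 8 = 29.
Best is welder, punch, and press with total output 31.

31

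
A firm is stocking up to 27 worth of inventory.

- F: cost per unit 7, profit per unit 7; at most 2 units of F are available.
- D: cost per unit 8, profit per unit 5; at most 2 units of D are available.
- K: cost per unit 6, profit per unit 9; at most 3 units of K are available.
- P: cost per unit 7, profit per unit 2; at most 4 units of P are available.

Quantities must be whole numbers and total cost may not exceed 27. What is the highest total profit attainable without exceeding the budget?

Take 1×F and 3×K: cost 25 ≤ 27, profit 1·7 + 3·9 = 34.
K has the best ratio (9/6) and is taken to its limit of 3; remaining capacity is filled optimally with the others.

34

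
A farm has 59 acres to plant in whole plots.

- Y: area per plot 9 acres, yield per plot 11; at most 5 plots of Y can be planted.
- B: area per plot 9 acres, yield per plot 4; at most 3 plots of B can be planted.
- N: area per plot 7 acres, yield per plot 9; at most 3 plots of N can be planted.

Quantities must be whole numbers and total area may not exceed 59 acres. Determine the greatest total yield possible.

Take 5×Y and 2×N: area 59 ≤ 59, yield 5·11 + 2·9 = 73.
No other integer combination yields more.

73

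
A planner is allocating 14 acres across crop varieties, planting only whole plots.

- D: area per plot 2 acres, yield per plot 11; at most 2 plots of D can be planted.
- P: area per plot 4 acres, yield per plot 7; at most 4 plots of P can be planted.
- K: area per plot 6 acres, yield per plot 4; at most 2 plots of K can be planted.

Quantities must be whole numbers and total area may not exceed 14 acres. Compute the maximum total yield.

This is a bounded integer knapsack.
2×D, 1×P, and 1×K: area 14 ≤ 14, yield 2·11 + 1·7 + 1·4 = 33.
2×D and 2×P: area 12 ≤ 14, yield 2·11 + 2·7 = 36.
Best is 36.

36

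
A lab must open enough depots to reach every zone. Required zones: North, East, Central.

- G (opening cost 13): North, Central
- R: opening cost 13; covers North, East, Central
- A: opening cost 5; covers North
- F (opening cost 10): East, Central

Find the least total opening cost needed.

R alone covers North, East, Central — every zone.
Total opening cost: 13.
No cover costs less than 13.

13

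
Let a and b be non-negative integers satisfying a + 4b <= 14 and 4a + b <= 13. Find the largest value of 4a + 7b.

29

The continuous relaxation peaks at (2.53, 2.87) with value 30.20; rounding to a feasible lattice point costs some objective.
(a,b)=(2,3): 1·2+4·3=14≤14, 4·2+1·3=11≤13, objective 29.
(a,b)=(1,3): 1·1+4·3=13≤14, 4·1+1·3=7≤13, objective 25.
The best lattice point is (2,3), giving 29.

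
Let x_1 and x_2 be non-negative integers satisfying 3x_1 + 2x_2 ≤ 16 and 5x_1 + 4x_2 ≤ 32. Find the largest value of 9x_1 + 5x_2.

Relaxing integrality, the LP optimum is 48.00 at (x_1,x_2) = (5.33, 0), which is not an integer point.
(x_1,x_2)=(4,2): 3·4+2·2=16≤16, 5·4+4·2=28≤32, objective 46.
(x_1,x_2)=(5,0): 3·5+2·0=15≤16, 5·5+4·0=25≤32, objective 45.
(x_1,x_2)=(3,3): 3·3+2·3=15≤16, 5·3+4·3=27≤32, objective 42.
The best lattice point is (4,2), giving 46.

46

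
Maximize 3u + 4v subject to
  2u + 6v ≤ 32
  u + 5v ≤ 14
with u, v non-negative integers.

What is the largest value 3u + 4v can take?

(u,v)=(14,0): 2·14+6·0=28≤32, 1·14+5·0=14≤14, objective 42.
(u,v)=(13,0): 2·13+6·0=26≤32, 1·13+5·0=13≤14, objective 39.
The best lattice point is (14,0), giving 42.

42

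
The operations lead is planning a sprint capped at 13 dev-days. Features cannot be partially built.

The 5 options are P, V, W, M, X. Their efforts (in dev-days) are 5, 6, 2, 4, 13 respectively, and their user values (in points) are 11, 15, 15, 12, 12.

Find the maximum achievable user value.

Allowing fractional choices, the relaxed optimum would be about 44.2, but features are indivisible.
P + V + W: effort 5 + 6 + 2 = 13 ≤ 13, user value 11 + 15 + 15 = 41.
V + W + M: effort 6 + 2 + 4 = 12 ≤ 13, user value 15 + 15 + 12 = 42.
Best is V, W, and M with total user value 42.

42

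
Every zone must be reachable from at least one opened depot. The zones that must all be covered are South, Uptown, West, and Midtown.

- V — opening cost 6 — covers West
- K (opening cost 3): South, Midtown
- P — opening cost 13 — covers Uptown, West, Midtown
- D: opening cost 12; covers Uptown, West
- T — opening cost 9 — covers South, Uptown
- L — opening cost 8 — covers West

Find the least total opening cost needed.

15

Choose K and D: together they cover South, Uptown, West, Midtown — every zone.
Total opening cost: 3 + 12 = 15.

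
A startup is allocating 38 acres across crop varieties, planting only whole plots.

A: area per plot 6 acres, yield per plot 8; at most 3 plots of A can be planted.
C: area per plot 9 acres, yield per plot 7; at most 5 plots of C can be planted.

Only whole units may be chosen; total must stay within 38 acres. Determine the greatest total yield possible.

38

3×A and 2×C: area 36 ≤ 38, yield 3·8 + 2·7 = 38.
3×A and 1×C: area 27 ≤ 38, yield 3·8 + 1·7 = 31.
Best is 38.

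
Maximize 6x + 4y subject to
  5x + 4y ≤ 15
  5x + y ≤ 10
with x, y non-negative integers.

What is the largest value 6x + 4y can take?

14

The continuous relaxation peaks at (1.67, 1.67) with value 16.67; rounding to a feasible lattice point costs some objective.
(x,y)=(1,2): 5·1+4·2=13≤15, 5·1+1·2=7≤10, objective 14.
(x,y)=(0,3): 5·0+4·3=12≤15, 5·0+1·3=3≤10, objective 12.
(x,y)=(2,0): 5·2+4·0=10≤15, 5·2+1·0=10≤10, objective 12.
Maximum is 14 at (x,y)=(1,2).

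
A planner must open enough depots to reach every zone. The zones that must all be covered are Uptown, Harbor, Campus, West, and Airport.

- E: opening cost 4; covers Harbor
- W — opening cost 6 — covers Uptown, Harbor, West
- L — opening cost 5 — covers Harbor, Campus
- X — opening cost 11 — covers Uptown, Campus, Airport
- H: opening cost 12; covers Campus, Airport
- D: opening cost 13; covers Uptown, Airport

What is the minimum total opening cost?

The greedy cost-per-new-zone heuristic would pick W, L, and X for 22, but a cheaper cover exists.
Choose W and X: together they cover Uptown, Harbor, Campus, West, Airport — every zone.
Total opening cost: 6 + 11 = 17.
No cover costs less than 17.

17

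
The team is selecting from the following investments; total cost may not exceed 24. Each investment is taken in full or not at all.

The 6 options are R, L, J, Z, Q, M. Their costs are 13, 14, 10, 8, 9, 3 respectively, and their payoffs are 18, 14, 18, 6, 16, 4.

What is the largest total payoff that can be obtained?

Treat it as a binary knapsack problem.
Take J, Q, and M: cost 10 + 9 + 3 = 22 ≤ 24, payoff 18 + 16 + 4 = 38.
No other feasible combination does better.

38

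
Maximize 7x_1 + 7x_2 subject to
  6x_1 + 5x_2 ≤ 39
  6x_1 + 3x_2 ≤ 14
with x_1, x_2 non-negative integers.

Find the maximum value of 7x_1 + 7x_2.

Relaxing integrality, the LP optimum is 32.67 at (x_1,x_2) = (0, 4.67), which is not an integer point.
(x_1,x_2)=(0,4): 6·0+5·4=20≤39, 6·0+3·4=12≤14, objective 28.
(x_1,x_2)=(0,3): 6·0+5·3=15≤39, 6·0+3·3=9≤14, objective 21.
Maximum is 28 at (x_1,x_2)=(0,4).

28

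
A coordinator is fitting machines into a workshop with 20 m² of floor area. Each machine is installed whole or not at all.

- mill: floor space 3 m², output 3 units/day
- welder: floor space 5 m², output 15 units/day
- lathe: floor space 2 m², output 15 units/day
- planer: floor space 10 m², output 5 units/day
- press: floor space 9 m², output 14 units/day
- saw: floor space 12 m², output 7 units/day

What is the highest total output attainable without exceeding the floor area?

Allowing fractional choices, the relaxed optimum would be about 47.6, but machines are indivisible.
welder + lathe + press: floor space 5 + 2 + 9 = 16 ≤ 20, output 15 + 15 + 14 = 44.
mill + welder + lathe + press: floor space 3 + 5 + 2 + 9 = 19 ≤ 20, output 3 + 15 + 15 + 14 = 47.
Best is mill, welder, lathe, and press with total output 47.

47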